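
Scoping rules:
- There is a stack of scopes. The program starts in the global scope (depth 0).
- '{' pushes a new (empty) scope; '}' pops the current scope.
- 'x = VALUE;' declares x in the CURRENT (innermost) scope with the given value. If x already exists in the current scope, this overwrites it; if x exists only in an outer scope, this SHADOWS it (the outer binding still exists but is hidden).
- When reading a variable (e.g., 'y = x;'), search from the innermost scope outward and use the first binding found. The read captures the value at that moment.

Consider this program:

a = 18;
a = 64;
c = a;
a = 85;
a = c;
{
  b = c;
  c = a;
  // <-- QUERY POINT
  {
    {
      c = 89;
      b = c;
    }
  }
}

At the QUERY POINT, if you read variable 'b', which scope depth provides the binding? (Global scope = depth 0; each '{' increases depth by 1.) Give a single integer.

Step 1: declare a=18 at depth 0
Step 2: declare a=64 at depth 0
Step 3: declare c=(read a)=64 at depth 0
Step 4: declare a=85 at depth 0
Step 5: declare a=(read c)=64 at depth 0
Step 6: enter scope (depth=1)
Step 7: declare b=(read c)=64 at depth 1
Step 8: declare c=(read a)=64 at depth 1
Visible at query point: a=64 b=64 c=64

Answer: 1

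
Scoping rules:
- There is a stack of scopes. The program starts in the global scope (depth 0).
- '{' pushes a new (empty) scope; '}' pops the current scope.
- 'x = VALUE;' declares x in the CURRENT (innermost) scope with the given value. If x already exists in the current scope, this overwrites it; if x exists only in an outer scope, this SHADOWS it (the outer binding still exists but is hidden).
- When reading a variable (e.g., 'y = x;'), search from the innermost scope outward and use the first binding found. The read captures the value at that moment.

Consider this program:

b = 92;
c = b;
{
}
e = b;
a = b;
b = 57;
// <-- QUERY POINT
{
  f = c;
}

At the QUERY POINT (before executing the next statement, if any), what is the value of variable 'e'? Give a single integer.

Answer: 92

Derivation:
Step 1: declare b=92 at depth 0
Step 2: declare c=(read b)=92 at depth 0
Step 3: enter scope (depth=1)
Step 4: exit scope (depth=0)
Step 5: declare e=(read b)=92 at depth 0
Step 6: declare a=(read b)=92 at depth 0
Step 7: declare b=57 at depth 0
Visible at query point: a=92 b=57 c=92 e=92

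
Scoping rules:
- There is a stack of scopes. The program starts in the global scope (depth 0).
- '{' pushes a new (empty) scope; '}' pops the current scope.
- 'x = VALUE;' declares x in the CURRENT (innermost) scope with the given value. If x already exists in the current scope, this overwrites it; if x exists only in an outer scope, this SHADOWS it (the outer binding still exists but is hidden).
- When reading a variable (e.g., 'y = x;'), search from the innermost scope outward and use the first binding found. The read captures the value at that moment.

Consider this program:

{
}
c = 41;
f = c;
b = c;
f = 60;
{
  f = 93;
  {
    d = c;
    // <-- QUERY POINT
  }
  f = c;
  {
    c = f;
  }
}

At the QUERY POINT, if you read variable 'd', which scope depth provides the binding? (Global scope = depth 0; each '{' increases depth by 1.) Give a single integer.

Answer: 2

Derivation:
Step 1: enter scope (depth=1)
Step 2: exit scope (depth=0)
Step 3: declare c=41 at depth 0
Step 4: declare f=(read c)=41 at depth 0
Step 5: declare b=(read c)=41 at depth 0
Step 6: declare f=60 at depth 0
Step 7: enter scope (depth=1)
Step 8: declare f=93 at depth 1
Step 9: enter scope (depth=2)
Step 10: declare d=(read c)=41 at depth 2
Visible at query point: b=41 c=41 d=41 f=93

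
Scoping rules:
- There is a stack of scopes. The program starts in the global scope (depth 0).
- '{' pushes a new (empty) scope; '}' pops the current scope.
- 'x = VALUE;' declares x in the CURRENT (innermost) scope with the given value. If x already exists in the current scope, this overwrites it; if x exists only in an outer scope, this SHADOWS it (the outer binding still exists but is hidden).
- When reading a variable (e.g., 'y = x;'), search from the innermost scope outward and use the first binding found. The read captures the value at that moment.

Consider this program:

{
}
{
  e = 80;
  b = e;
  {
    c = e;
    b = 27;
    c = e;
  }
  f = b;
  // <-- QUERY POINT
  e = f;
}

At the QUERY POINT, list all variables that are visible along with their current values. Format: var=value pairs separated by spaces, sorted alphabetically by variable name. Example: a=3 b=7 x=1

Answer: b=80 e=80 f=80

Derivation:
Step 1: enter scope (depth=1)
Step 2: exit scope (depth=0)
Step 3: enter scope (depth=1)
Step 4: declare e=80 at depth 1
Step 5: declare b=(read e)=80 at depth 1
Step 6: enter scope (depth=2)
Step 7: declare c=(read e)=80 at depth 2
Step 8: declare b=27 at depth 2
Step 9: declare c=(read e)=80 at depth 2
Step 10: exit scope (depth=1)
Step 11: declare f=(read b)=80 at depth 1
Visible at query point: b=80 e=80 f=80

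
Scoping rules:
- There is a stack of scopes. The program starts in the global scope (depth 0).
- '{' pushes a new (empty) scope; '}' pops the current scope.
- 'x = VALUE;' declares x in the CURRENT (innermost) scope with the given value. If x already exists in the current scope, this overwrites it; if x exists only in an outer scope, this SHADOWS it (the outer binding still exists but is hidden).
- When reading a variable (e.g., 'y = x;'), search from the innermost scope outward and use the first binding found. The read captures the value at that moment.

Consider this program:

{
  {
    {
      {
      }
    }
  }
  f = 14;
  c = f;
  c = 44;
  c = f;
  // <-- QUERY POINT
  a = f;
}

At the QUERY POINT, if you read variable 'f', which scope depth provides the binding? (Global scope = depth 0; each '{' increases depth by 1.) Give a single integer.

Step 1: enter scope (depth=1)
Step 2: enter scope (depth=2)
Step 3: enter scope (depth=3)
Step 4: enter scope (depth=4)
Step 5: exit scope (depth=3)
Step 6: exit scope (depth=2)
Step 7: exit scope (depth=1)
Step 8: declare f=14 at depth 1
Step 9: declare c=(read f)=14 at depth 1
Step 10: declare c=44 at depth 1
Step 11: declare c=(read f)=14 at depth 1
Visible at query point: c=14 f=14

Answer: 1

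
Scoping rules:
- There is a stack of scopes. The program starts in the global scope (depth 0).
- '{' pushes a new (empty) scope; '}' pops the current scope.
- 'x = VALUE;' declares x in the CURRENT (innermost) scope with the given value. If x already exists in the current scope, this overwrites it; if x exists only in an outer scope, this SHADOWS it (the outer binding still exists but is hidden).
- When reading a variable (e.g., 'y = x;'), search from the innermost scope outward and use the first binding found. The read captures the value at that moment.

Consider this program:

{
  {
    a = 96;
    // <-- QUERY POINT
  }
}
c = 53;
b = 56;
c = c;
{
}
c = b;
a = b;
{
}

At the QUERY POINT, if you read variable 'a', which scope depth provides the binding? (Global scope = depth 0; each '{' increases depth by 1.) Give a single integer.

Answer: 2

Derivation:
Step 1: enter scope (depth=1)
Step 2: enter scope (depth=2)
Step 3: declare a=96 at depth 2
Visible at query point: a=96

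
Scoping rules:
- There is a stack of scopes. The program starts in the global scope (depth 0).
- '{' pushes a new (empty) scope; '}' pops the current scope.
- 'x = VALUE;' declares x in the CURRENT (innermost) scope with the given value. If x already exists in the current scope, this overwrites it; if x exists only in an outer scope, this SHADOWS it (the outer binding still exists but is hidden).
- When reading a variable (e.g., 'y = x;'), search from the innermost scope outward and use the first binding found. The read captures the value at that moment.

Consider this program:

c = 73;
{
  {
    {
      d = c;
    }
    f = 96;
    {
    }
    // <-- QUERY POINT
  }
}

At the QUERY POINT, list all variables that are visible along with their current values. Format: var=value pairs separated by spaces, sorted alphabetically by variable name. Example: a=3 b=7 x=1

Step 1: declare c=73 at depth 0
Step 2: enter scope (depth=1)
Step 3: enter scope (depth=2)
Step 4: enter scope (depth=3)
Step 5: declare d=(read c)=73 at depth 3
Step 6: exit scope (depth=2)
Step 7: declare f=96 at depth 2
Step 8: enter scope (depth=3)
Step 9: exit scope (depth=2)
Visible at query point: c=73 f=96

Answer: c=73 f=96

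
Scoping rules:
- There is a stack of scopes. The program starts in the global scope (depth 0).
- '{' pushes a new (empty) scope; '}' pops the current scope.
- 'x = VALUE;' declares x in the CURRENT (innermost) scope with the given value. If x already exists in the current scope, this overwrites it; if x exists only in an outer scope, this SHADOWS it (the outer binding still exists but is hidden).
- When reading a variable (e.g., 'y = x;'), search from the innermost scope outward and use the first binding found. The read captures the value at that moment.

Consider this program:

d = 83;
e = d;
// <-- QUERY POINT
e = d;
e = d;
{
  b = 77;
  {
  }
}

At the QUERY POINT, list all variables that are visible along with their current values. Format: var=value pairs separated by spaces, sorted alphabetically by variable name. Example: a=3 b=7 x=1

Answer: d=83 e=83

Derivation:
Step 1: declare d=83 at depth 0
Step 2: declare e=(read d)=83 at depth 0
Visible at query point: d=83 e=83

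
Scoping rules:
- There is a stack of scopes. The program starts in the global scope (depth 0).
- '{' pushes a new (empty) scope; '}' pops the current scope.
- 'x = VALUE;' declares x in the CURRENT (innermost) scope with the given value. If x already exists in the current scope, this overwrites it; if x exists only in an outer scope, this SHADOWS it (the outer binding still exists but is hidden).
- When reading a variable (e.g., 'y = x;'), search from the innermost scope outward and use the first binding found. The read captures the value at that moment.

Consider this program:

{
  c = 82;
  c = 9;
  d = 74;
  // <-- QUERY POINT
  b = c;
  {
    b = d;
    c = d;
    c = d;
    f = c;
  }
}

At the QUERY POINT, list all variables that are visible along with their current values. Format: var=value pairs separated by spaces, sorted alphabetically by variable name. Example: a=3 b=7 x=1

Step 1: enter scope (depth=1)
Step 2: declare c=82 at depth 1
Step 3: declare c=9 at depth 1
Step 4: declare d=74 at depth 1
Visible at query point: c=9 d=74

Answer: c=9 d=74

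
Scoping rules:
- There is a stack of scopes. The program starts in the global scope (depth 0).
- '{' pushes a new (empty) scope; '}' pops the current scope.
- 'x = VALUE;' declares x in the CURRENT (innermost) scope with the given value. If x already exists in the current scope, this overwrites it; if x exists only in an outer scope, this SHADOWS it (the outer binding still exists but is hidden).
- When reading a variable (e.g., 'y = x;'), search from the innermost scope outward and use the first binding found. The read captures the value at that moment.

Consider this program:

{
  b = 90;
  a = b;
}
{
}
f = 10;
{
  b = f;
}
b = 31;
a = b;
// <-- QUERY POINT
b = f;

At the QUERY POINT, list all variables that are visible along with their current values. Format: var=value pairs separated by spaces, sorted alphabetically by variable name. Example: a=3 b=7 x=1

Answer: a=31 b=31 f=10

Derivation:
Step 1: enter scope (depth=1)
Step 2: declare b=90 at depth 1
Step 3: declare a=(read b)=90 at depth 1
Step 4: exit scope (depth=0)
Step 5: enter scope (depth=1)
Step 6: exit scope (depth=0)
Step 7: declare f=10 at depth 0
Step 8: enter scope (depth=1)
Step 9: declare b=(read f)=10 at depth 1
Step 10: exit scope (depth=0)
Step 11: declare b=31 at depth 0
Step 12: declare a=(read b)=31 at depth 0
Visible at query point: a=31 b=31 f=10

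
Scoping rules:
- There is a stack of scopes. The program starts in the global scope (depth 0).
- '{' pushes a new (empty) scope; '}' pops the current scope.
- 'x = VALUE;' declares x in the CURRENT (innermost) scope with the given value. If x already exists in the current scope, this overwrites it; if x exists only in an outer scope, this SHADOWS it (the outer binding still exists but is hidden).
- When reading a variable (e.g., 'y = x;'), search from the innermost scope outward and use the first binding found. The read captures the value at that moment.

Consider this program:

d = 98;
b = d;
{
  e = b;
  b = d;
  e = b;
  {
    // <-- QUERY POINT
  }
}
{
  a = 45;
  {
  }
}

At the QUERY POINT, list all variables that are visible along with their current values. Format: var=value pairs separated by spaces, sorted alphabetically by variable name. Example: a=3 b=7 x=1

Answer: b=98 d=98 e=98

Derivation:
Step 1: declare d=98 at depth 0
Step 2: declare b=(read d)=98 at depth 0
Step 3: enter scope (depth=1)
Step 4: declare e=(read b)=98 at depth 1
Step 5: declare b=(read d)=98 at depth 1
Step 6: declare e=(read b)=98 at depth 1
Step 7: enter scope (depth=2)
Visible at query point: b=98 d=98 e=98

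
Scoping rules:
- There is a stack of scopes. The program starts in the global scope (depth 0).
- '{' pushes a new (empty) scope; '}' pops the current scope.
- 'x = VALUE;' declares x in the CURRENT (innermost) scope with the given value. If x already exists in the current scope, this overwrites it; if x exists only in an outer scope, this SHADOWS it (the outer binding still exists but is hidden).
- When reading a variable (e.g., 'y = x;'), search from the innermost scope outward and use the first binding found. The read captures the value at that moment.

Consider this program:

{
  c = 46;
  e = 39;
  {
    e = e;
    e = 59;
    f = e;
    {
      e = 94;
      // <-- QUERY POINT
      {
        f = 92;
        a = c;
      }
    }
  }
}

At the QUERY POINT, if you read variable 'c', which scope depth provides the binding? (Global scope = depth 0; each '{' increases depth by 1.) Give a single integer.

Step 1: enter scope (depth=1)
Step 2: declare c=46 at depth 1
Step 3: declare e=39 at depth 1
Step 4: enter scope (depth=2)
Step 5: declare e=(read e)=39 at depth 2
Step 6: declare e=59 at depth 2
Step 7: declare f=(read e)=59 at depth 2
Step 8: enter scope (depth=3)
Step 9: declare e=94 at depth 3
Visible at query point: c=46 e=94 f=59

Answer: 1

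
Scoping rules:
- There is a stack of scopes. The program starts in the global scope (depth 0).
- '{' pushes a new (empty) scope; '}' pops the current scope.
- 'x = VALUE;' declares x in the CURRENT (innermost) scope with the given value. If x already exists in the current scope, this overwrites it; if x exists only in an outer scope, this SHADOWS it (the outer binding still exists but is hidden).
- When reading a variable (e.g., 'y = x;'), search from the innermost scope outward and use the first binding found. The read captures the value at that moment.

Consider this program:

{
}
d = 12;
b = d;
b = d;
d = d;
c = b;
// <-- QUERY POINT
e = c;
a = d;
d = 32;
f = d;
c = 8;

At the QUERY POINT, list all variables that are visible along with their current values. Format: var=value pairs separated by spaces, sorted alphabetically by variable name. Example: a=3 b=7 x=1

Step 1: enter scope (depth=1)
Step 2: exit scope (depth=0)
Step 3: declare d=12 at depth 0
Step 4: declare b=(read d)=12 at depth 0
Step 5: declare b=(read d)=12 at depth 0
Step 6: declare d=(read d)=12 at depth 0
Step 7: declare c=(read b)=12 at depth 0
Visible at query point: b=12 c=12 d=12

Answer: b=12 c=12 d=12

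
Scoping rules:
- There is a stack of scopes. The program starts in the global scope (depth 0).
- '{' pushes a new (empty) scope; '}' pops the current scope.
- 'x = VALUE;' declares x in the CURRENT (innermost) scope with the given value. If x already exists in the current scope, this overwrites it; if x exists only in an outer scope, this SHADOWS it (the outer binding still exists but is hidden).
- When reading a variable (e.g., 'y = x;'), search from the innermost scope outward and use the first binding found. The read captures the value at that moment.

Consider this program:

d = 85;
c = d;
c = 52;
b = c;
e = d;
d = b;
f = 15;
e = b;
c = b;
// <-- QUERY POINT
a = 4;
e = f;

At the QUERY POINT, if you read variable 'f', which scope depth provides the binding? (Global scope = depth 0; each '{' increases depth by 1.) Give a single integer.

Answer: 0

Derivation:
Step 1: declare d=85 at depth 0
Step 2: declare c=(read d)=85 at depth 0
Step 3: declare c=52 at depth 0
Step 4: declare b=(read c)=52 at depth 0
Step 5: declare e=(read d)=85 at depth 0
Step 6: declare d=(read b)=52 at depth 0
Step 7: declare f=15 at depth 0
Step 8: declare e=(read b)=52 at depth 0
Step 9: declare c=(read b)=52 at depth 0
Visible at query point: b=52 c=52 d=52 e=52 f=15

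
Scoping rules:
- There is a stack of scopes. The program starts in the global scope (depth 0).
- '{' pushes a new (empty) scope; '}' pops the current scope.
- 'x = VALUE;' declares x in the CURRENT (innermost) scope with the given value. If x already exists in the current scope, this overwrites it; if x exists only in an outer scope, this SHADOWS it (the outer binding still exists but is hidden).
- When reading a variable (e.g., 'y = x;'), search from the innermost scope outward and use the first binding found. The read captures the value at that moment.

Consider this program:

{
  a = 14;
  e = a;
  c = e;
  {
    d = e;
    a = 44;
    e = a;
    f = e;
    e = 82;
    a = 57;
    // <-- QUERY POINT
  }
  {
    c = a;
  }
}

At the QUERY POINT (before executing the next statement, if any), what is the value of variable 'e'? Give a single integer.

Answer: 82

Derivation:
Step 1: enter scope (depth=1)
Step 2: declare a=14 at depth 1
Step 3: declare e=(read a)=14 at depth 1
Step 4: declare c=(read e)=14 at depth 1
Step 5: enter scope (depth=2)
Step 6: declare d=(read e)=14 at depth 2
Step 7: declare a=44 at depth 2
Step 8: declare e=(read a)=44 at depth 2
Step 9: declare f=(read e)=44 at depth 2
Step 10: declare e=82 at depth 2
Step 11: declare a=57 at depth 2
Visible at query point: a=57 c=14 d=14 e=82 f=44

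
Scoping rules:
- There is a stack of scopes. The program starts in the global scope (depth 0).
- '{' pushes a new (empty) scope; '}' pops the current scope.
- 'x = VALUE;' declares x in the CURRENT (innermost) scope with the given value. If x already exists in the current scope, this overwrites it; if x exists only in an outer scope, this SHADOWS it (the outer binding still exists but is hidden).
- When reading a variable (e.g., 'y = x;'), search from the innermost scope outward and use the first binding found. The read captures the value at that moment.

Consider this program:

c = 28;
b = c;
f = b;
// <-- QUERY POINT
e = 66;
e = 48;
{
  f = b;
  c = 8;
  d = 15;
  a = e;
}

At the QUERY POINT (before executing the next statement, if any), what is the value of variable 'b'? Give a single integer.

Answer: 28

Derivation:
Step 1: declare c=28 at depth 0
Step 2: declare b=(read c)=28 at depth 0
Step 3: declare f=(read b)=28 at depth 0
Visible at query point: b=28 c=28 f=28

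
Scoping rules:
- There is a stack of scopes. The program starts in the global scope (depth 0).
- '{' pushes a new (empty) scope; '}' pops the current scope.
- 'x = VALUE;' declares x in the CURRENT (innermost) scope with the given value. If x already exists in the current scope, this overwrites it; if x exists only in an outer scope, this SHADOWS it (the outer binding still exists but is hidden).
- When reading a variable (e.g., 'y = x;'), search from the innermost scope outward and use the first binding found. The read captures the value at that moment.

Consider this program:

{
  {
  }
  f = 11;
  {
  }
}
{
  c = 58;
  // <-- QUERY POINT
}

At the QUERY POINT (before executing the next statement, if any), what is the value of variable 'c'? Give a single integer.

Step 1: enter scope (depth=1)
Step 2: enter scope (depth=2)
Step 3: exit scope (depth=1)
Step 4: declare f=11 at depth 1
Step 5: enter scope (depth=2)
Step 6: exit scope (depth=1)
Step 7: exit scope (depth=0)
Step 8: enter scope (depth=1)
Step 9: declare c=58 at depth 1
Visible at query point: c=58

Answer: 58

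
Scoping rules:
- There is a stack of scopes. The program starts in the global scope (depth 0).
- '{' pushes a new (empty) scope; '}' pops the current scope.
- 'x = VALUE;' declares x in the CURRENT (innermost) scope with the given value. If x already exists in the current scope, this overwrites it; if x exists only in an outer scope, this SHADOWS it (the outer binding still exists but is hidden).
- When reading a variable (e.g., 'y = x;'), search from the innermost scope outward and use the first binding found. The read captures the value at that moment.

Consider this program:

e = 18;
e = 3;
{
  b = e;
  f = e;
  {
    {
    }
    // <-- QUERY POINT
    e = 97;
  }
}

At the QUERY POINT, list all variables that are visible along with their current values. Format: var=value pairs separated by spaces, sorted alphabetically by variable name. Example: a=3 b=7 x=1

Answer: b=3 e=3 f=3

Derivation:
Step 1: declare e=18 at depth 0
Step 2: declare e=3 at depth 0
Step 3: enter scope (depth=1)
Step 4: declare b=(read e)=3 at depth 1
Step 5: declare f=(read e)=3 at depth 1
Step 6: enter scope (depth=2)
Step 7: enter scope (depth=3)
Step 8: exit scope (depth=2)
Visible at query point: b=3 e=3 f=3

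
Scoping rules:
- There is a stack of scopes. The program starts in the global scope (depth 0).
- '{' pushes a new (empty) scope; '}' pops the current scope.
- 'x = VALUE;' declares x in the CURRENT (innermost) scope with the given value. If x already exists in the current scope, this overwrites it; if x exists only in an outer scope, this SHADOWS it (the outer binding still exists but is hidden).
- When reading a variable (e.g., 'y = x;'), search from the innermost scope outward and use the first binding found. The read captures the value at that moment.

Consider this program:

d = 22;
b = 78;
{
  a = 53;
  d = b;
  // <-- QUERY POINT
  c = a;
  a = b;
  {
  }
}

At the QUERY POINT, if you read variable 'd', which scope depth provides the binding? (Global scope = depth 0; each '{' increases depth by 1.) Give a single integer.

Answer: 1

Derivation:
Step 1: declare d=22 at depth 0
Step 2: declare b=78 at depth 0
Step 3: enter scope (depth=1)
Step 4: declare a=53 at depth 1
Step 5: declare d=(read b)=78 at depth 1
Visible at query point: a=53 b=78 d=78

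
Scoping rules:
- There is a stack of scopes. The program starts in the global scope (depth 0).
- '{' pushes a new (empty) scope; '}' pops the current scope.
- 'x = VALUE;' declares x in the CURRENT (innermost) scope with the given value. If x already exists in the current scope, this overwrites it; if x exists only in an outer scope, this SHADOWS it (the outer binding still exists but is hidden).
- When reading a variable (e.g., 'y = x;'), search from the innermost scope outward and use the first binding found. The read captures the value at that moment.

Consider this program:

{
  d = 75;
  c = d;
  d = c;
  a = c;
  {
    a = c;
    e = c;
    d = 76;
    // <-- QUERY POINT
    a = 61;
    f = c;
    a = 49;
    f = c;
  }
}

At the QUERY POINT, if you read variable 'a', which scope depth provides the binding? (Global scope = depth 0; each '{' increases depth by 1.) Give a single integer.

Step 1: enter scope (depth=1)
Step 2: declare d=75 at depth 1
Step 3: declare c=(read d)=75 at depth 1
Step 4: declare d=(read c)=75 at depth 1
Step 5: declare a=(read c)=75 at depth 1
Step 6: enter scope (depth=2)
Step 7: declare a=(read c)=75 at depth 2
Step 8: declare e=(read c)=75 at depth 2
Step 9: declare d=76 at depth 2
Visible at query point: a=75 c=75 d=76 e=75

Answer: 2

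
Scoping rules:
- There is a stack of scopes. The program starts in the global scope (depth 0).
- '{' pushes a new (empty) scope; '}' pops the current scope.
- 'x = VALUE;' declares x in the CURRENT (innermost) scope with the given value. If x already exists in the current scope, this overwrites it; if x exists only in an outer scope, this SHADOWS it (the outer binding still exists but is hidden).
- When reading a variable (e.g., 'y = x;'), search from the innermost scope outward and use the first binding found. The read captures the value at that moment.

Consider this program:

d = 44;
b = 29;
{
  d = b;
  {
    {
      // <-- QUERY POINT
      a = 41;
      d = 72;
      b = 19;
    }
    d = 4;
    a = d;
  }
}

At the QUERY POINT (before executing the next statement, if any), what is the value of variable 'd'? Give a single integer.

Step 1: declare d=44 at depth 0
Step 2: declare b=29 at depth 0
Step 3: enter scope (depth=1)
Step 4: declare d=(read b)=29 at depth 1
Step 5: enter scope (depth=2)
Step 6: enter scope (depth=3)
Visible at query point: b=29 d=29

Answer: 29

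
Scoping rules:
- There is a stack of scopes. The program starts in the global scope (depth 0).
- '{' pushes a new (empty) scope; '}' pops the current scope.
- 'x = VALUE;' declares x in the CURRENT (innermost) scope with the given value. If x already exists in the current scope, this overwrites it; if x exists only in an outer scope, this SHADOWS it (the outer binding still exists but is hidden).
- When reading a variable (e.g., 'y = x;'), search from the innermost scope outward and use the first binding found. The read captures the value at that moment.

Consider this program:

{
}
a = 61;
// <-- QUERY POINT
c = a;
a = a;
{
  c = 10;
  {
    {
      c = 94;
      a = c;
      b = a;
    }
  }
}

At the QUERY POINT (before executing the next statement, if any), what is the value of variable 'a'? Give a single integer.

Answer: 61

Derivation:
Step 1: enter scope (depth=1)
Step 2: exit scope (depth=0)
Step 3: declare a=61 at depth 0
Visible at query point: a=61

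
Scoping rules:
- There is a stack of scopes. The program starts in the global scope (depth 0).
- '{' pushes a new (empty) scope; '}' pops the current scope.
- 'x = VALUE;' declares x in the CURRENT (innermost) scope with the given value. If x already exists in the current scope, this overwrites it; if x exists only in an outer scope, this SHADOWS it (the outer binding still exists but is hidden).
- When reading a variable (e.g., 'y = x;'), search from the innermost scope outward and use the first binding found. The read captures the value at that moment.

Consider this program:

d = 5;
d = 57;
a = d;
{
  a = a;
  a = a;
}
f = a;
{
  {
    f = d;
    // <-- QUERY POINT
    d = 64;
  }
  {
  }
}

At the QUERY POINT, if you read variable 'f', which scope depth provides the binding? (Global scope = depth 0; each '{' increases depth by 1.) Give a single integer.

Step 1: declare d=5 at depth 0
Step 2: declare d=57 at depth 0
Step 3: declare a=(read d)=57 at depth 0
Step 4: enter scope (depth=1)
Step 5: declare a=(read a)=57 at depth 1
Step 6: declare a=(read a)=57 at depth 1
Step 7: exit scope (depth=0)
Step 8: declare f=(read a)=57 at depth 0
Step 9: enter scope (depth=1)
Step 10: enter scope (depth=2)
Step 11: declare f=(read d)=57 at depth 2
Visible at query point: a=57 d=57 f=57

Answer: 2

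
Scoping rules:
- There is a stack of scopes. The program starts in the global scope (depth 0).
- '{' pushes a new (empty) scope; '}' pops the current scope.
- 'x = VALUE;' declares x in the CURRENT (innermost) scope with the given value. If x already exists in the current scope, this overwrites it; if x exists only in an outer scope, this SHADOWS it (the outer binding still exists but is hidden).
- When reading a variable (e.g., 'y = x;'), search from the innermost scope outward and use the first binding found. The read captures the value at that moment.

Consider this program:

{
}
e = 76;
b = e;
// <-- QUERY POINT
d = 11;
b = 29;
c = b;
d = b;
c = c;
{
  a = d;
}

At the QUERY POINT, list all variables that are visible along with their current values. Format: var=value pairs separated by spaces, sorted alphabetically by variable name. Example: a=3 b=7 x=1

Answer: b=76 e=76

Derivation:
Step 1: enter scope (depth=1)
Step 2: exit scope (depth=0)
Step 3: declare e=76 at depth 0
Step 4: declare b=(read e)=76 at depth 0
Visible at query point: b=76 e=76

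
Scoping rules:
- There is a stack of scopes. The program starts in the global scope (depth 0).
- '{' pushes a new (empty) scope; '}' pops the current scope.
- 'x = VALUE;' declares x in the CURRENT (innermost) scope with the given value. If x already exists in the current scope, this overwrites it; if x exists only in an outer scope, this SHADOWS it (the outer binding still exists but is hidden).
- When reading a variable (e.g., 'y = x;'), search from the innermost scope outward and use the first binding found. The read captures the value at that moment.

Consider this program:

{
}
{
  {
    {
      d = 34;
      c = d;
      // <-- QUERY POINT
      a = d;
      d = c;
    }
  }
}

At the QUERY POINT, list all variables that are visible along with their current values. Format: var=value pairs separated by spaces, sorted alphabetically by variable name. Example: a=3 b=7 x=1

Step 1: enter scope (depth=1)
Step 2: exit scope (depth=0)
Step 3: enter scope (depth=1)
Step 4: enter scope (depth=2)
Step 5: enter scope (depth=3)
Step 6: declare d=34 at depth 3
Step 7: declare c=(read d)=34 at depth 3
Visible at query point: c=34 d=34

Answer: c=34 d=34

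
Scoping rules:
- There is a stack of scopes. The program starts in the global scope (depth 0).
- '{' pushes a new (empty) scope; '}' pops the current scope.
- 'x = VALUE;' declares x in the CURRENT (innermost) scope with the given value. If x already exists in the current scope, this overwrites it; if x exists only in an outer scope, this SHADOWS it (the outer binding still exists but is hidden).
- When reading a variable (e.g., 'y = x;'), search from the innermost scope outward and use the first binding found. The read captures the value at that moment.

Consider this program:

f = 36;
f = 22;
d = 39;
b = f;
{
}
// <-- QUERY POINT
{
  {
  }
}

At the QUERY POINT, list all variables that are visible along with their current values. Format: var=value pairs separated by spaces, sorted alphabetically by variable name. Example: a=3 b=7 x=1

Step 1: declare f=36 at depth 0
Step 2: declare f=22 at depth 0
Step 3: declare d=39 at depth 0
Step 4: declare b=(read f)=22 at depth 0
Step 5: enter scope (depth=1)
Step 6: exit scope (depth=0)
Visible at query point: b=22 d=39 f=22

Answer: b=22 d=39 f=22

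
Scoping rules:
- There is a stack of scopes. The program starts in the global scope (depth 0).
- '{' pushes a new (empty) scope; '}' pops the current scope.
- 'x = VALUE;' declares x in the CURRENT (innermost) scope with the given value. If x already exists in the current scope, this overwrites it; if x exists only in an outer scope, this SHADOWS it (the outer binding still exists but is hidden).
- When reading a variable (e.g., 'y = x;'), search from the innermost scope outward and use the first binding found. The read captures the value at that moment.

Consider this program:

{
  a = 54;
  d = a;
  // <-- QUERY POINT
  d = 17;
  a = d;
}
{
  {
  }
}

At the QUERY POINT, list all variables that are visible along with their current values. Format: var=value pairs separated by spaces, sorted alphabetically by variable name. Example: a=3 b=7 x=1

Step 1: enter scope (depth=1)
Step 2: declare a=54 at depth 1
Step 3: declare d=(read a)=54 at depth 1
Visible at query point: a=54 d=54

Answer: a=54 d=54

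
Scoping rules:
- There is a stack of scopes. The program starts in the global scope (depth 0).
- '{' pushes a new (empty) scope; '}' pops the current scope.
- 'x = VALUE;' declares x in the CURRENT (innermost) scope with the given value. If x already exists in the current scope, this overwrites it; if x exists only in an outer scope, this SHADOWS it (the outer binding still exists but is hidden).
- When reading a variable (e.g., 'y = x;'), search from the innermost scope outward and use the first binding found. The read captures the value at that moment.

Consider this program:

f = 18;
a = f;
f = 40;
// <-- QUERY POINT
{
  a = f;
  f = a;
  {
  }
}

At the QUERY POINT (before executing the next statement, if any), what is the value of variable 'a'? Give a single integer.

Answer: 18

Derivation:
Step 1: declare f=18 at depth 0
Step 2: declare a=(read f)=18 at depth 0
Step 3: declare f=40 at depth 0
Visible at query point: a=18 f=40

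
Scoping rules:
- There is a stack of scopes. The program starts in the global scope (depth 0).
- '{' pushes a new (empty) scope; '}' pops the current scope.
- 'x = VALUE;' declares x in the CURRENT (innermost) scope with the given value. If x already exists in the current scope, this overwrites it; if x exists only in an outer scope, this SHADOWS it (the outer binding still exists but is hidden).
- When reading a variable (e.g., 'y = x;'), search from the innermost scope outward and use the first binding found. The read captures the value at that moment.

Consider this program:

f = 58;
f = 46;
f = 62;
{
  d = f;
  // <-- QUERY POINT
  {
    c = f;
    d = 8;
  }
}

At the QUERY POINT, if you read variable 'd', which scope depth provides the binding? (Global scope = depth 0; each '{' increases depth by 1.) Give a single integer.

Answer: 1

Derivation:
Step 1: declare f=58 at depth 0
Step 2: declare f=46 at depth 0
Step 3: declare f=62 at depth 0
Step 4: enter scope (depth=1)
Step 5: declare d=(read f)=62 at depth 1
Visible at query point: d=62 f=62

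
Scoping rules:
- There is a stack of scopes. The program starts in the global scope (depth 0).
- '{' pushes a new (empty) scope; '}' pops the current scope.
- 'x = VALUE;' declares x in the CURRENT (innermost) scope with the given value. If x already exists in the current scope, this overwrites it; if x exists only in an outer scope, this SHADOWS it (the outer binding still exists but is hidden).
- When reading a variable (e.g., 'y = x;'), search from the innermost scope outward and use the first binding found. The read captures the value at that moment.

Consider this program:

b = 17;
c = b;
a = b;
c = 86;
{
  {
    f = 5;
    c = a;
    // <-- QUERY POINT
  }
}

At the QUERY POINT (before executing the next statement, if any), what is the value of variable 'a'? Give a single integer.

Answer: 17

Derivation:
Step 1: declare b=17 at depth 0
Step 2: declare c=(read b)=17 at depth 0
Step 3: declare a=(read b)=17 at depth 0
Step 4: declare c=86 at depth 0
Step 5: enter scope (depth=1)
Step 6: enter scope (depth=2)
Step 7: declare f=5 at depth 2
Step 8: declare c=(read a)=17 at depth 2
Visible at query point: a=17 b=17 c=17 f=5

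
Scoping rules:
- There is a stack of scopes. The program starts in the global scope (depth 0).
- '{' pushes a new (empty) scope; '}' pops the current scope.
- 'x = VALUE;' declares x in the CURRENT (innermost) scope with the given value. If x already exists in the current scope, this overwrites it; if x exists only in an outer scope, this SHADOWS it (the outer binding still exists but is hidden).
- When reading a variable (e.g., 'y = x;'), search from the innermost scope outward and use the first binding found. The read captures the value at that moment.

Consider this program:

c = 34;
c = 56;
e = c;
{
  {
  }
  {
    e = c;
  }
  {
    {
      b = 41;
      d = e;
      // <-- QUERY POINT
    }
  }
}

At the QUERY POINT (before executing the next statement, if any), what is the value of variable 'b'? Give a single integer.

Step 1: declare c=34 at depth 0
Step 2: declare c=56 at depth 0
Step 3: declare e=(read c)=56 at depth 0
Step 4: enter scope (depth=1)
Step 5: enter scope (depth=2)
Step 6: exit scope (depth=1)
Step 7: enter scope (depth=2)
Step 8: declare e=(read c)=56 at depth 2
Step 9: exit scope (depth=1)
Step 10: enter scope (depth=2)
Step 11: enter scope (depth=3)
Step 12: declare b=41 at depth 3
Step 13: declare d=(read e)=56 at depth 3
Visible at query point: b=41 c=56 d=56 e=56

Answer: 41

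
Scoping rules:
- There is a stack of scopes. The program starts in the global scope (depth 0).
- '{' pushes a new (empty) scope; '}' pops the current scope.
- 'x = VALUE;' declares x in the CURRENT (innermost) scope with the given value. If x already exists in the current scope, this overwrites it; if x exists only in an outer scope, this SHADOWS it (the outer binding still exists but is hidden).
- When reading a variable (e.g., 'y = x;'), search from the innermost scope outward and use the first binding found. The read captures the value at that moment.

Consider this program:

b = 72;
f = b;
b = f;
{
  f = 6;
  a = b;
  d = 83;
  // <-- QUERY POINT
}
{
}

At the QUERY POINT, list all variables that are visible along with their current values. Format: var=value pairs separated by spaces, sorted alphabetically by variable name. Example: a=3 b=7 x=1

Step 1: declare b=72 at depth 0
Step 2: declare f=(read b)=72 at depth 0
Step 3: declare b=(read f)=72 at depth 0
Step 4: enter scope (depth=1)
Step 5: declare f=6 at depth 1
Step 6: declare a=(read b)=72 at depth 1
Step 7: declare d=83 at depth 1
Visible at query point: a=72 b=72 d=83 f=6

Answer: a=72 b=72 d=83 f=6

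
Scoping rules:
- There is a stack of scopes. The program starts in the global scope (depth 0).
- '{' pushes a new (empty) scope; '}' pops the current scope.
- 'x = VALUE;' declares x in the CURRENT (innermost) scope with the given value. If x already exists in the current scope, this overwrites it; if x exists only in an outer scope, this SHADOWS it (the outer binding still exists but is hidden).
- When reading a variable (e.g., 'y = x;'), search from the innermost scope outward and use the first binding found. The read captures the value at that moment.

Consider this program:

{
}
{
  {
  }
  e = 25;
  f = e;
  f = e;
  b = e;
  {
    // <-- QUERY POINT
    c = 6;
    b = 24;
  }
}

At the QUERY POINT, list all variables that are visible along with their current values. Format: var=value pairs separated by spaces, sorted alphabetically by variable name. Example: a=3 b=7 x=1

Step 1: enter scope (depth=1)
Step 2: exit scope (depth=0)
Step 3: enter scope (depth=1)
Step 4: enter scope (depth=2)
Step 5: exit scope (depth=1)
Step 6: declare e=25 at depth 1
Step 7: declare f=(read e)=25 at depth 1
Step 8: declare f=(read e)=25 at depth 1
Step 9: declare b=(read e)=25 at depth 1
Step 10: enter scope (depth=2)
Visible at query point: b=25 e=25 f=25

Answer: b=25 e=25 f=25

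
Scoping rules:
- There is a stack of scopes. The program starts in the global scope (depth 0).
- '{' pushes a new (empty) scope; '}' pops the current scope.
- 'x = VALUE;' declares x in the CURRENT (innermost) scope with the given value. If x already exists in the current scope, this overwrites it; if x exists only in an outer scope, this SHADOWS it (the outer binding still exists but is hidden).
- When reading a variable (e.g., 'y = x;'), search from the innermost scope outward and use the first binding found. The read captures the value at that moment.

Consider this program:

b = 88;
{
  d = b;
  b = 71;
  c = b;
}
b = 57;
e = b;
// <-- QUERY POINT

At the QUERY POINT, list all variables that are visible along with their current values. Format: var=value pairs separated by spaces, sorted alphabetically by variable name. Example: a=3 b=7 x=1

Answer: b=57 e=57

Derivation:
Step 1: declare b=88 at depth 0
Step 2: enter scope (depth=1)
Step 3: declare d=(read b)=88 at depth 1
Step 4: declare b=71 at depth 1
Step 5: declare c=(read b)=71 at depth 1
Step 6: exit scope (depth=0)
Step 7: declare b=57 at depth 0
Step 8: declare e=(read b)=57 at depth 0
Visible at query point: b=57 e=57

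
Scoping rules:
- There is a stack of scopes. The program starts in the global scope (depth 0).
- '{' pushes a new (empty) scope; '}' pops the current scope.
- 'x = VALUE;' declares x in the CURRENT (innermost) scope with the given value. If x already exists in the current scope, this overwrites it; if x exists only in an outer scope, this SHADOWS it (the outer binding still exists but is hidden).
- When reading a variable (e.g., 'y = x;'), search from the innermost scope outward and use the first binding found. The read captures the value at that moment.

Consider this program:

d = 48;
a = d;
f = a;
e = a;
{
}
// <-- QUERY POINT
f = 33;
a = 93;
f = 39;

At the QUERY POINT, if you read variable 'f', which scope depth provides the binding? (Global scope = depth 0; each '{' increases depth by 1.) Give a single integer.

Answer: 0

Derivation:
Step 1: declare d=48 at depth 0
Step 2: declare a=(read d)=48 at depth 0
Step 3: declare f=(read a)=48 at depth 0
Step 4: declare e=(read a)=48 at depth 0
Step 5: enter scope (depth=1)
Step 6: exit scope (depth=0)
Visible at query point: a=48 d=48 e=48 f=48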